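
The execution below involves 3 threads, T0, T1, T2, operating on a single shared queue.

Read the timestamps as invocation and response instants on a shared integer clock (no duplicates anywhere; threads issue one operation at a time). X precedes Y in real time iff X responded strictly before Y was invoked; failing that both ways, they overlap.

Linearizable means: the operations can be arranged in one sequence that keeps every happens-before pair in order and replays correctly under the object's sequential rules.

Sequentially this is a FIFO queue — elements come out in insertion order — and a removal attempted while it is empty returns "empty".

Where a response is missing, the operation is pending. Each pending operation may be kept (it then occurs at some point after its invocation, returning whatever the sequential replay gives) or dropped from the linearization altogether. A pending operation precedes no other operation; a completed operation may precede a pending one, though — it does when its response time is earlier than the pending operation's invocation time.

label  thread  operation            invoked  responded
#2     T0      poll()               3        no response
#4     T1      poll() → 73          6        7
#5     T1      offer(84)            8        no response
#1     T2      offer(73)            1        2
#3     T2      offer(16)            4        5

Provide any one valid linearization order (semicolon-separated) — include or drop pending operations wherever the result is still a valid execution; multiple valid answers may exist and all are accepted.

#1; #3; #4

after step 1 (#1 offer(73)): queue <73>
after step 2 (#3 offer(16)): queue <73,16>
after step 3 (#4 poll() → 73): queue <16>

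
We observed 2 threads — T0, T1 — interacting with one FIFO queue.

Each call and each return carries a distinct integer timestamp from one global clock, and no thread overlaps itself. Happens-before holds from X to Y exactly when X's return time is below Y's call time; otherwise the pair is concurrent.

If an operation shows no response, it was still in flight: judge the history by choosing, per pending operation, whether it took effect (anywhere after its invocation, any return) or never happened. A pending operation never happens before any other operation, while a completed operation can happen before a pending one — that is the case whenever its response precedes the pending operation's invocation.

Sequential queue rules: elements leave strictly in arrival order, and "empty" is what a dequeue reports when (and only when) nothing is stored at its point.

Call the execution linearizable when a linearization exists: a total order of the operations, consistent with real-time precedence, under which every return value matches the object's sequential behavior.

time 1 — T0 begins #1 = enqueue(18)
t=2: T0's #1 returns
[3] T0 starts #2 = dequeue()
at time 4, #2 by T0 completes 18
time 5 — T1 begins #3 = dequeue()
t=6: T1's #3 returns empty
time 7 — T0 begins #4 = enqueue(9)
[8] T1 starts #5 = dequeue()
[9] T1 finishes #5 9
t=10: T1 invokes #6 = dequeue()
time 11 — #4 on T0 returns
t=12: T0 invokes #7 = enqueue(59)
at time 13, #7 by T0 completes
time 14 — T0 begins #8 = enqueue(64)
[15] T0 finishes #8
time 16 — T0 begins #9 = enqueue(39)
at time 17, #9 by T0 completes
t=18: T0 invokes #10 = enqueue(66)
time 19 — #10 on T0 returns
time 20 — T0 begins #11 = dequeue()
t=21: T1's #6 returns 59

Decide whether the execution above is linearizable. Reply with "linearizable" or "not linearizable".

linearizable

witness order: #1, #2, #3, #4, #5, #7, #6, #8, #9, #10
step 1: #1 enqueue(18) — queue <18>
step 2: #2 dequeue() → 18 — queue <>
step 3: #3 dequeue() → empty — queue <>
step 4: #4 enqueue(9) — queue <9>
step 5: #5 dequeue() → 9 — queue <>
step 6: #7 enqueue(59) — queue <59>
step 7: #6 dequeue() → 59 — queue <>
step 8: #8 enqueue(64) — queue <64>
step 9: #9 enqueue(39) — queue <64,39>
step 10: #10 enqueue(66) — queue <64,39,66>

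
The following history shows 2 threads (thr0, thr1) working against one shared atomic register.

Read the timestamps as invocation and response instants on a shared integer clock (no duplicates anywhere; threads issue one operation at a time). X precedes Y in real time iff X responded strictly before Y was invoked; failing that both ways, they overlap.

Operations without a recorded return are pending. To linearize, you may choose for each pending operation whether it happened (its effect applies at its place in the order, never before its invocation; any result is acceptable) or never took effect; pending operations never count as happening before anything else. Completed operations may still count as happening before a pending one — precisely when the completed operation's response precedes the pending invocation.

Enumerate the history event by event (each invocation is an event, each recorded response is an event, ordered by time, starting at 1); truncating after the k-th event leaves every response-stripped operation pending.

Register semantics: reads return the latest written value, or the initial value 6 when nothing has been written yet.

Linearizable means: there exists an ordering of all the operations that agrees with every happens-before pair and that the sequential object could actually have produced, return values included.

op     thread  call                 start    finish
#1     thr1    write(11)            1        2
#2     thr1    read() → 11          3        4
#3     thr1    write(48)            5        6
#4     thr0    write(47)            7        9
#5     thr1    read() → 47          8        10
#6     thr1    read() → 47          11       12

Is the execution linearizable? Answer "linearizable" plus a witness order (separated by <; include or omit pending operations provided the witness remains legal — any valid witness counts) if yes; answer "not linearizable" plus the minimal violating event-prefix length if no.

linearizable — witness: #1 < #2 < #3 < #4 < #5 < #6

after step 1 (#1 write(11)): value 11
after step 2 (#2 read() → 11): value 11
after step 3 (#3 write(48)): value 48
after step 4 (#4 write(47)): value 47
after step 5 (#5 read() → 47): value 47
after step 6 (#6 read() → 47): value 47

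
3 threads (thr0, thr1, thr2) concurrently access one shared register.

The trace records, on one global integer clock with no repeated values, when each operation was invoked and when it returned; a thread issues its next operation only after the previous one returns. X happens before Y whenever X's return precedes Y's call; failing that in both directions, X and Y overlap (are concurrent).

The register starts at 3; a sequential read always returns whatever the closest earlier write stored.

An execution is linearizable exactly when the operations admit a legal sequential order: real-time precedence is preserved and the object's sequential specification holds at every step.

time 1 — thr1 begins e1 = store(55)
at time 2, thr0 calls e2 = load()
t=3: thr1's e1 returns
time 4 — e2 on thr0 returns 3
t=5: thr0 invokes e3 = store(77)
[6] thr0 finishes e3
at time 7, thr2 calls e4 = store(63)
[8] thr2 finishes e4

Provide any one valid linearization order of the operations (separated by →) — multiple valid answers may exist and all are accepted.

1. e2 load() → 3, leaving value 3
2. e1 store(55), leaving value 55
3. e3 store(77), leaving value 77
4. e4 store(63), leaving value 63

e2 → e1 → e3 → e4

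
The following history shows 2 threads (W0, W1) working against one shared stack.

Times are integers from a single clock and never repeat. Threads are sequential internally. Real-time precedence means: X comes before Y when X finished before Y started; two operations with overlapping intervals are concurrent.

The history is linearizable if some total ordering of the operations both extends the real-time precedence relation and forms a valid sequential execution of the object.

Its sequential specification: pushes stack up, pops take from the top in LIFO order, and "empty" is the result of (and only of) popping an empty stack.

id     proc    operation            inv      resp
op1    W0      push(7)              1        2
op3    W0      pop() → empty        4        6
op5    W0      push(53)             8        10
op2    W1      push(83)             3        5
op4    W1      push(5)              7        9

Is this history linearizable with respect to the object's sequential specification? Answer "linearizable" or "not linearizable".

prefix check: 1..5 passes, 1..6 fails once op3's time-6 response joins
all 2 real-time-respecting orders fail — 3 completed stack operations, no legal replay
take op1, op2, op3: step 3 already fails, because op3 pop() → empty cannot occur there
take op1, op3, op2: step 2 already fails, because op3 pop() → empty cannot occur there

not linearizable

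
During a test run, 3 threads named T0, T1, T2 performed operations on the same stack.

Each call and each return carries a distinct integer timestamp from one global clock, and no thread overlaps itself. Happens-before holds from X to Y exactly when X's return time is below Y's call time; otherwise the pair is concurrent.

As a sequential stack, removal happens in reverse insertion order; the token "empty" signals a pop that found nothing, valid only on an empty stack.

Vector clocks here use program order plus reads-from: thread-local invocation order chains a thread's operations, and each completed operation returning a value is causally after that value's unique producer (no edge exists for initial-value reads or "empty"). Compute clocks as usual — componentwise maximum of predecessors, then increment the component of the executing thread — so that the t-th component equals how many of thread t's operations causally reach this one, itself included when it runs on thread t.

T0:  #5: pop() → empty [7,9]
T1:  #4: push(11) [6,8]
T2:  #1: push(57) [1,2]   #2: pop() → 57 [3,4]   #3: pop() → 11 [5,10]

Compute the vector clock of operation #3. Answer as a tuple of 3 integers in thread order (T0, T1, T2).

(0, 1, 3)

VC(#1, invoked at 1): no causal predecessors; +1 on T2 → (0, 0, 1)
VC(#4, invoked at 6): no causal predecessors; +1 on T1 → (0, 1, 0)
VC(#5, invoked at 7): no causal predecessors; +1 on T0 → (1, 0, 0)
from VC(#1)=(0, 0, 1), #2 (invoked 3) maxes components and bumps T2 → (0, 0, 2)
from VC(#2)=(0, 0, 2), VC(#4)=(0, 1, 0), #3 (invoked 5) maxes components and bumps T2 → (0, 1, 3)
target: VC(#3) = (0, 1, 3)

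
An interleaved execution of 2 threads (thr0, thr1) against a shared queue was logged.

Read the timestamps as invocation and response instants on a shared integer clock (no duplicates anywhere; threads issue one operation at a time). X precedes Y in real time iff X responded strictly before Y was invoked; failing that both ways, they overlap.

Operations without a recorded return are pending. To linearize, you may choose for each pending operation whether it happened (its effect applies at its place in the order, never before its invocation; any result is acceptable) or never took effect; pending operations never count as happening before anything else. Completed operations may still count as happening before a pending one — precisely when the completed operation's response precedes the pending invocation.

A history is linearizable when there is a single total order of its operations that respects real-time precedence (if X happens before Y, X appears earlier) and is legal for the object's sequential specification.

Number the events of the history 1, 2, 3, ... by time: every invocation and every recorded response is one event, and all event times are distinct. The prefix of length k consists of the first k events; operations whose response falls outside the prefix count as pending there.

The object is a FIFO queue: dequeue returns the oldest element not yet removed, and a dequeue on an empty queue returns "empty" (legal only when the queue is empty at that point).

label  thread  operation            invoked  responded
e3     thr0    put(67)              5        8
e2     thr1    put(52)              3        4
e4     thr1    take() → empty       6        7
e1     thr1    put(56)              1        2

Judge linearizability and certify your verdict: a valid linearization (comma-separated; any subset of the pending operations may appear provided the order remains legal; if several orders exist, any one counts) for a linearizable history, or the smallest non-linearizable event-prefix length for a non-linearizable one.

not linearizable — minimal violating prefix: 7 events

through event 6 a valid linearization exists; event 7 (e4 responding at time 7) ends that
exhaustive check: the 3 completed queue ops admit one real-time order; illegal
no escape via the 1 pending operation (e3): every completion choice fails
for example e1, e2, e4 (pending dropped) fails at step 3: e4 take() → empty is not legal there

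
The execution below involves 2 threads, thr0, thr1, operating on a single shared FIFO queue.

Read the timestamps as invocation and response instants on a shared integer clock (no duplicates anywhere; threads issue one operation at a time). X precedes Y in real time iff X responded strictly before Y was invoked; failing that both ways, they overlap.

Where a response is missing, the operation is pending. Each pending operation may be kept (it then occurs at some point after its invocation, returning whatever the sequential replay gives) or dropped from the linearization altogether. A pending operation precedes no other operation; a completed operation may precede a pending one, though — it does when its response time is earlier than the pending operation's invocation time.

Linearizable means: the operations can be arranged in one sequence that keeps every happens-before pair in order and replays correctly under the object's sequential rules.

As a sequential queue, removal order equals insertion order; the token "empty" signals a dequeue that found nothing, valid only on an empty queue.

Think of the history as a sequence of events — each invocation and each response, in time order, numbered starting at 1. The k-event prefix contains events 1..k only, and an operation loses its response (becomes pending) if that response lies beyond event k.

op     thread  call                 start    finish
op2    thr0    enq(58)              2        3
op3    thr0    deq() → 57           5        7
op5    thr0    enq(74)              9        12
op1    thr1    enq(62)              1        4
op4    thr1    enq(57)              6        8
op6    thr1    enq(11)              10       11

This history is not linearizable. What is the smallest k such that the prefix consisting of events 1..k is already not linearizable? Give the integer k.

a valid linearization of events 1..6 exists, for instance op1, op2:
step 1: op1 enq(62) — queue <62>
step 2: op2 enq(58) — queue <62,58>
adding event 7 (op3 responds at 7) leaves no legal real-time order
include/drop combinations of the 1 pending operation (op4) were all tried; none helps
sample order op1, op2, op3 (pending dropped) stalls at step 3 — op3 deq() → 57 has no legal effect
sample order op2, op1, op3 (pending dropped) stalls at step 3 — op3 deq() → 57 has no legal effect

7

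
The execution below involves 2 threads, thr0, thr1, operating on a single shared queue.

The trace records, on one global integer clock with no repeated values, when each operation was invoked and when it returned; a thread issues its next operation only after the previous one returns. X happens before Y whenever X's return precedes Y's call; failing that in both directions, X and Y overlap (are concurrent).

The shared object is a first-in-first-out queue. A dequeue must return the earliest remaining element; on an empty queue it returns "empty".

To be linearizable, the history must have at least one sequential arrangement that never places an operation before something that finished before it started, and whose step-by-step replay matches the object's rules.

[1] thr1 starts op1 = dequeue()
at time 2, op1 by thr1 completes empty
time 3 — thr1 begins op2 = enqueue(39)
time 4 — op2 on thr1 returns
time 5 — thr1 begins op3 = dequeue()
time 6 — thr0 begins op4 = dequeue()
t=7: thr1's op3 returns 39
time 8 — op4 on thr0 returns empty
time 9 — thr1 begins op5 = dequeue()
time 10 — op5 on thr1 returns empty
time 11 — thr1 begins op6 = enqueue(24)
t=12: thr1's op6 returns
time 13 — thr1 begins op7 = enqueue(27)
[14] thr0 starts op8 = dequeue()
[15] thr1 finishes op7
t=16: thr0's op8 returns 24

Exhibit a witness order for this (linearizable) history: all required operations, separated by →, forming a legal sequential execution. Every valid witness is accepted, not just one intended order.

op1 → op2 → op3 → op4 → op5 → op6 → op7 → op8

step 1: op1 dequeue() → empty — queue <>
step 2: op2 enqueue(39) — queue <39>
step 3: op3 dequeue() → 39 — queue <>
step 4: op4 dequeue() → empty — queue <>
step 5: op5 dequeue() → empty — queue <>
step 6: op6 enqueue(24) — queue <24>
step 7: op7 enqueue(27) — queue <24,27>
step 8: op8 dequeue() → 24 — queue <27>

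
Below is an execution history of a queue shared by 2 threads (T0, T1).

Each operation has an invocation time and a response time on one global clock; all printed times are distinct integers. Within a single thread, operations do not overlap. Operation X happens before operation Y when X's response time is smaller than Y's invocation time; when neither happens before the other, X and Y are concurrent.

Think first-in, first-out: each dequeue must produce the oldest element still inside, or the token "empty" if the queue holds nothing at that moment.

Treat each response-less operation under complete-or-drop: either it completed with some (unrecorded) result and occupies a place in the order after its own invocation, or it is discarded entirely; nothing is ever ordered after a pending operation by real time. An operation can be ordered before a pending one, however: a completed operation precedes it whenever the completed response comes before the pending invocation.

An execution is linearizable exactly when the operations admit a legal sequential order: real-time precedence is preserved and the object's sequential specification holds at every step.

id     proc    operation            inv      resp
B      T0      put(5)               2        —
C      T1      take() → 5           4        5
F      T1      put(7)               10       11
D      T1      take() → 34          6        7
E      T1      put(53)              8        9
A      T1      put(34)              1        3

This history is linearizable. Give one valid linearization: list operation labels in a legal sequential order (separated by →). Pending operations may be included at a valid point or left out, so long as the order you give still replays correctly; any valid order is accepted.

after step 1 (B put(5) (pending, included)): queue <5>
after step 2 (A put(34)): queue <5,34>
after step 3 (C take() → 5): queue <34>
after step 4 (D take() → 34): queue <>
after step 5 (E put(53)): queue <53>
after step 6 (F put(7)): queue <53,7>

B → A → C → D → E → F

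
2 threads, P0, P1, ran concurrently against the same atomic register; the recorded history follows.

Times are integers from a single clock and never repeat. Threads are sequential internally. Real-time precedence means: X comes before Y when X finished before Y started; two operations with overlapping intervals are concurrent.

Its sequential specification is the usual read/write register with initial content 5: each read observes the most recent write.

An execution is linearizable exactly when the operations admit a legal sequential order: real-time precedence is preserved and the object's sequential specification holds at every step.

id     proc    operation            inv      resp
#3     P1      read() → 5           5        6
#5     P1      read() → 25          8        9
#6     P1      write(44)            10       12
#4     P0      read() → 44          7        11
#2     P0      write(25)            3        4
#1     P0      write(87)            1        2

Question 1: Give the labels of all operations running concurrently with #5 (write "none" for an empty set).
Answer: #4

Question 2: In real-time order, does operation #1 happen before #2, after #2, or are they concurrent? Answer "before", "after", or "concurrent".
Answer: before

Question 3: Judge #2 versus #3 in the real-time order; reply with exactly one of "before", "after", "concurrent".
Answer: before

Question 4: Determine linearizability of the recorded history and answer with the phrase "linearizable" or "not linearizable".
cut after 5 events: linearizable; cut after 6 events (#3 responds, time 6): not linearizable
exhaustive check: the 3 completed atomic register ops admit one real-time order; illegal
sample order #1, #2, #3 stalls at step 3 — #3 read() → 5 has no legal effect

not linearizable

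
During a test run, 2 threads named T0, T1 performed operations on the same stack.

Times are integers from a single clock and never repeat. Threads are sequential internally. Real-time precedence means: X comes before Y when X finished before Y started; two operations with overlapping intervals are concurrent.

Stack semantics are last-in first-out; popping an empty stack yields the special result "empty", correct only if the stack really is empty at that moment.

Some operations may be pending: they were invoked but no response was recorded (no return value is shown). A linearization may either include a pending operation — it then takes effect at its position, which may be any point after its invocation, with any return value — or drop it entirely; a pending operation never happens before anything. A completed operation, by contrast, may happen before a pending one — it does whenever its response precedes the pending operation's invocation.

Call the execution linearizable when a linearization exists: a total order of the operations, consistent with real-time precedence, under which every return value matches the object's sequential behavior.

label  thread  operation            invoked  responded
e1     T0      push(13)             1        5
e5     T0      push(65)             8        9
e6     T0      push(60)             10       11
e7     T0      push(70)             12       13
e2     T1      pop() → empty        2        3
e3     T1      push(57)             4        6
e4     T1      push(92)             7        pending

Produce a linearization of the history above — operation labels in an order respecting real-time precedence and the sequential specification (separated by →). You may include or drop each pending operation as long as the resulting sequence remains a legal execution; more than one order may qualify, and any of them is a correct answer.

e2 → e1 → e3 → e4 → e5 → e6 → e7

after step 1 (e2 pop() → empty): stack <>
after step 2 (e1 push(13)): stack <13>
after step 3 (e3 push(57)): stack <13,57>
after step 4 (e4 push(92) (pending, included)): stack <13,57,92>
after step 5 (e5 push(65)): stack <13,57,92,65>
after step 6 (e6 push(60)): stack <13,57,92,65,60>
after step 7 (e7 push(70)): stack <13,57,92,65,60,70>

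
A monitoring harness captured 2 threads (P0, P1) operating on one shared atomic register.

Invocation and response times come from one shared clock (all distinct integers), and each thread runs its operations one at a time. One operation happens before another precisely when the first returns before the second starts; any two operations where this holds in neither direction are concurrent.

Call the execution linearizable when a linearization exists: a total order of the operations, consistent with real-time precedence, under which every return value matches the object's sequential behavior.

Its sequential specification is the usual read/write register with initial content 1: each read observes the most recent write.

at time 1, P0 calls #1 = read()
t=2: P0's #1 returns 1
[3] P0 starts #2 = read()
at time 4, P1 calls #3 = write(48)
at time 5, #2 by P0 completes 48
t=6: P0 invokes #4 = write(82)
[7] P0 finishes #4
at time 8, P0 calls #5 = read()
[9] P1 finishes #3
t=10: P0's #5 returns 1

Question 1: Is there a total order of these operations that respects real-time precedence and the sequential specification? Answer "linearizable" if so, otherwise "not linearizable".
not linearizable

prefix check: 1..9 passes, 1..10 fails once #5's time-10 response joins
no legal order exists: 4 real-time-consistent candidates over 5 completed atomic register operations, all rejected
one such order, #1, #2, #3, #4, #5, breaks at step 2 where #2 read() → 48 is illegal
one such order, #1, #2, #4, #3, #5, breaks at step 2 where #2 read() → 48 is illegal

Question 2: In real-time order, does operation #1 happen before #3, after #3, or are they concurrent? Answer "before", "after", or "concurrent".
before

#1 spans [1,2], #3 spans [4,9]
resp(#1)=2 < inv(#3)=4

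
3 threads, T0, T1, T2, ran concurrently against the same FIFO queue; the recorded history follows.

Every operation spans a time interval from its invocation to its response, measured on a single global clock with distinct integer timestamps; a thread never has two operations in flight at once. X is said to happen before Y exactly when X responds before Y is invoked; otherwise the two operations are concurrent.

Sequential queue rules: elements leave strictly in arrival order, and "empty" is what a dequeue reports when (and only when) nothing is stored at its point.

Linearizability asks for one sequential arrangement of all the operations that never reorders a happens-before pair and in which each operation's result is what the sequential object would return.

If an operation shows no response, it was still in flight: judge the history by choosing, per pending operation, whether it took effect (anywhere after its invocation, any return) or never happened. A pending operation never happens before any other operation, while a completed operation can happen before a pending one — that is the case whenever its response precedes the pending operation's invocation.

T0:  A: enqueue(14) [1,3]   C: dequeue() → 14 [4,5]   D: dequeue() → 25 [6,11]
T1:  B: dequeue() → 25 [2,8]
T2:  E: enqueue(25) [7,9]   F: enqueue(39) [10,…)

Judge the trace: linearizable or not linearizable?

not linearizable

through event 10 a valid linearization exists; event 11 (D responding at time 11) ends that
5 completed operations, 10 real-time-consistent orders — every FIFO queue replay fails
including or dropping the 1 pending operation (F) in any combination fails
take A, B, C, D, E (pending dropped): step 2 already fails, because B dequeue() → 25 cannot occur there
take A, B, C, E, D (pending dropped): step 2 already fails, because B dequeue() → 25 cannot occur there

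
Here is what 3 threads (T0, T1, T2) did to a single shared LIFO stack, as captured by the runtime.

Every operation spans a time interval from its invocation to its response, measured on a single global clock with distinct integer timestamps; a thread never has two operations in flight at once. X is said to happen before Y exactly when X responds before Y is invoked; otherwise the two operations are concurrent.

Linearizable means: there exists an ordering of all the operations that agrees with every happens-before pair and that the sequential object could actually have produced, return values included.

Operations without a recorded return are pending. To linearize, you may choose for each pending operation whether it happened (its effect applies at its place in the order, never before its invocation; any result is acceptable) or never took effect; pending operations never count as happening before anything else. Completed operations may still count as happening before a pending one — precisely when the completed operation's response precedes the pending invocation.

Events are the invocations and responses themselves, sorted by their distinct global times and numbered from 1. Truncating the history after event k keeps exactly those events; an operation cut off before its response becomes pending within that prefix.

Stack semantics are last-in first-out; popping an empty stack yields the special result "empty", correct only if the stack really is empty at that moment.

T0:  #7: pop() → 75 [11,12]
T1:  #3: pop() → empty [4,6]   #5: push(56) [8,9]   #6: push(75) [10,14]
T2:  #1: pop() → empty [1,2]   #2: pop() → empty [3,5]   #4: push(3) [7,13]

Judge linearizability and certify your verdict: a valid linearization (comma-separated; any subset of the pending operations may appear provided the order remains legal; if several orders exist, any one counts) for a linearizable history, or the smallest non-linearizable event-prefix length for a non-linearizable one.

linearizable — witness: #1, #2, #3, #4, #5, #6, #7

1. #1 pop() → empty, leaving stack <>
2. #2 pop() → empty, leaving stack <>
3. #3 pop() → empty, leaving stack <>
4. #4 push(3), leaving stack <3>
5. #5 push(56), leaving stack <3,56>
6. #6 push(75), leaving stack <3,56,75>
7. #7 pop() → 75, leaving stack <3,56>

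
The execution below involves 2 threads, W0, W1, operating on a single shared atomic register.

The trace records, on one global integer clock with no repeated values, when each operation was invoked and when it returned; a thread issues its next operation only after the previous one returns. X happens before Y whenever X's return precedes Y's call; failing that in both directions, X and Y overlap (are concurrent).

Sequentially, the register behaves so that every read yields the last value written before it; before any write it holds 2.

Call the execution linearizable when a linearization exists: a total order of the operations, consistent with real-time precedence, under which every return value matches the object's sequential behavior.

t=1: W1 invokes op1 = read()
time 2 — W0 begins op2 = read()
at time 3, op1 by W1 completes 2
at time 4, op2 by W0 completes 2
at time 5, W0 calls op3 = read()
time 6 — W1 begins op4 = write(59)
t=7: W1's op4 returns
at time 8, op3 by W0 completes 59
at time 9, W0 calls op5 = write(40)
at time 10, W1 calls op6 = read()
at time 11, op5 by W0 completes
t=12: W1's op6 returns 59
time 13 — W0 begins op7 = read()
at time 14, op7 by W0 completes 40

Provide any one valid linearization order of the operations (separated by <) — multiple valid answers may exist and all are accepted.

1. op1 read() → 2, leaving value 2
2. op2 read() → 2, leaving value 2
3. op4 write(59), leaving value 59
4. op3 read() → 59, leaving value 59
5. op6 read() → 59, leaving value 59
6. op5 write(40), leaving value 40
7. op7 read() → 40, leaving value 40

op1 < op2 < op4 < op3 < op6 < op5 < op7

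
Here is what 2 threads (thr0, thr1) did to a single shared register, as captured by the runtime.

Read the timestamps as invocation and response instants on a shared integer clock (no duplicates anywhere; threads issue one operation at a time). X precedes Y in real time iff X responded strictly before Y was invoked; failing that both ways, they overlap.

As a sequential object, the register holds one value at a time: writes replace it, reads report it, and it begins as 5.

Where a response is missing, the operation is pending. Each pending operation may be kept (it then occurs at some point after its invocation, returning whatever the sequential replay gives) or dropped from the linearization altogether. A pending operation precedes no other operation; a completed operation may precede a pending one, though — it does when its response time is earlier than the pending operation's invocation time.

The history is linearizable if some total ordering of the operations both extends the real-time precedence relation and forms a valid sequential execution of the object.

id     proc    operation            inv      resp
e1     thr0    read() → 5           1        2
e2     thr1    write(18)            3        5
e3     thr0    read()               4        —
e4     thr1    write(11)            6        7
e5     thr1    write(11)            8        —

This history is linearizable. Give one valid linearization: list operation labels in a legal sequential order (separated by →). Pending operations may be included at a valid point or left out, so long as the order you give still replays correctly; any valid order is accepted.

e1 → e2 → e3 → e4

1. e1 read() → 5, leaving value 5
2. e2 write(18), leaving value 18
3. e3 read() (pending, included), leaving value 18
4. e4 write(11), leaving value 11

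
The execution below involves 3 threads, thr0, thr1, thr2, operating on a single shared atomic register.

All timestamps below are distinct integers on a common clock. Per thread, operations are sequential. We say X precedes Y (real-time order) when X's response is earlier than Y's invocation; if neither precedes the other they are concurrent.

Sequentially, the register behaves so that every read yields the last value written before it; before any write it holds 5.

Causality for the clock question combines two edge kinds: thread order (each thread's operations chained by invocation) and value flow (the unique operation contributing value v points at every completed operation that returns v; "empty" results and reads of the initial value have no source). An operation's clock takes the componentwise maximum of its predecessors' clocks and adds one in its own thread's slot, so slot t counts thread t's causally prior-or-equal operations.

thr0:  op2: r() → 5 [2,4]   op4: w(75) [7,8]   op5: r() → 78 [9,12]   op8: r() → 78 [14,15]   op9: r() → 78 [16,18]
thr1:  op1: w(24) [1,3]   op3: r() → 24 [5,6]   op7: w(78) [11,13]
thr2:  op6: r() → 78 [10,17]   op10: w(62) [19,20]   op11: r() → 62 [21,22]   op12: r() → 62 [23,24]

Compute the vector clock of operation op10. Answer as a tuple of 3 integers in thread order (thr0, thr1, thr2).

VC(op1, invoked at 1): no causal predecessors; +1 on thr1 → (0, 1, 0)
VC(op2, invoked at 2): no causal predecessors; +1 on thr0 → (1, 0, 0)
VC(op3, invoked at 5): max of VC(op1)=(0, 1, 0), then +1 on thread thr1 → (0, 2, 0)
VC(op4, invoked at 7): max of VC(op2)=(1, 0, 0), then +1 on thread thr0 → (2, 0, 0)
VC(op7, invoked at 11): max of VC(op3)=(0, 2, 0), then +1 on thread thr1 → (0, 3, 0)
VC(op6, invoked at 10): max of VC(op7)=(0, 3, 0), then +1 on thread thr2 → (0, 3, 1)
VC(op10, invoked at 19): max of VC(op6)=(0, 3, 1), then +1 on thread thr2 → (0, 3, 2)
VC(op11, invoked at 21): max of VC(op10)=(0, 3, 2), then +1 on thread thr2 → (0, 3, 3)
VC(op5, invoked at 9): max of VC(op4)=(2, 0, 0), VC(op7)=(0, 3, 0), then +1 on thread thr0 → (3, 3, 0)
VC(op12, invoked at 23): max of VC(op10)=(0, 3, 2), VC(op11)=(0, 3, 3), then +1 on thread thr2 → (0, 3, 4)
VC(op8, invoked at 14): max of VC(op5)=(3, 3, 0), VC(op7)=(0, 3, 0), then +1 on thread thr0 → (4, 3, 0)
VC(op9, invoked at 16): max of VC(op7)=(0, 3, 0), VC(op8)=(4, 3, 0), then +1 on thread thr0 → (5, 3, 0)
target: VC(op10) = (0, 3, 2)

(0, 3, 2)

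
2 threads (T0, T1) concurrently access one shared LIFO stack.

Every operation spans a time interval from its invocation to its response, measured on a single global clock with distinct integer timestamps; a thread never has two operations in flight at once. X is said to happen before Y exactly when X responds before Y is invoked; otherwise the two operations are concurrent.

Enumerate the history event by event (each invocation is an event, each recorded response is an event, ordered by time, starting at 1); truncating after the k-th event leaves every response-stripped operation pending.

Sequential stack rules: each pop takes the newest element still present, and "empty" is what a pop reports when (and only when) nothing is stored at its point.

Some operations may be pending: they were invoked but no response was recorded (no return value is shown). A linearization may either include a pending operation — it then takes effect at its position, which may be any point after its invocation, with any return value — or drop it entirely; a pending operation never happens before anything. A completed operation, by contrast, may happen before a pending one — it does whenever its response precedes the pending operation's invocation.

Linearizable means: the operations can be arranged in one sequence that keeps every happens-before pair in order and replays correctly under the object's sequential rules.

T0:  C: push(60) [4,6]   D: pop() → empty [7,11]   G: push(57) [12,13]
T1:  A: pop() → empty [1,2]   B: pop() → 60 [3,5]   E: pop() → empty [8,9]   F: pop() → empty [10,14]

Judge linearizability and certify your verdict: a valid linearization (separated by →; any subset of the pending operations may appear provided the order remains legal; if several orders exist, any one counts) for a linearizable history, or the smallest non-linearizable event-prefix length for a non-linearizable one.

after step 1 (A pop() → empty): stack <>
after step 2 (C push(60)): stack <60>
after step 3 (B pop() → 60): stack <>
after step 4 (D pop() → empty): stack <>
after step 5 (E pop() → empty): stack <>
after step 6 (F pop() → empty): stack <>
after step 7 (G push(57)): stack <57>

linearizable — witness: A → C → B → D → E → F → G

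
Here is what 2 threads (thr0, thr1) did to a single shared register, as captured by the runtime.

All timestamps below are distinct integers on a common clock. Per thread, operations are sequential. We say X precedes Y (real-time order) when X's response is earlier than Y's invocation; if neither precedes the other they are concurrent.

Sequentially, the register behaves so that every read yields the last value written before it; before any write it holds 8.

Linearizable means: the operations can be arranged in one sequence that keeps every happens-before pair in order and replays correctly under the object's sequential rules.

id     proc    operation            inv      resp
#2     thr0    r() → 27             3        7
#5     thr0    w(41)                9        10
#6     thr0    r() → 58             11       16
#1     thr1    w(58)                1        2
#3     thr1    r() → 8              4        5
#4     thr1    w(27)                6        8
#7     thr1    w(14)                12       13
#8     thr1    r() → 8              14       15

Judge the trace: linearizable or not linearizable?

not linearizable

prefix check: 1..4 passes, 1..5 fails once #3's time-5 response joins
a single order respects real time; the 2 completed register operations fail replay along it
no completion choice of the 1 pending operation (#2) rescues it — every subset was tried
one such order, #1, #3 (pending dropped), breaks at step 2 where #3 r() → 8 is illegal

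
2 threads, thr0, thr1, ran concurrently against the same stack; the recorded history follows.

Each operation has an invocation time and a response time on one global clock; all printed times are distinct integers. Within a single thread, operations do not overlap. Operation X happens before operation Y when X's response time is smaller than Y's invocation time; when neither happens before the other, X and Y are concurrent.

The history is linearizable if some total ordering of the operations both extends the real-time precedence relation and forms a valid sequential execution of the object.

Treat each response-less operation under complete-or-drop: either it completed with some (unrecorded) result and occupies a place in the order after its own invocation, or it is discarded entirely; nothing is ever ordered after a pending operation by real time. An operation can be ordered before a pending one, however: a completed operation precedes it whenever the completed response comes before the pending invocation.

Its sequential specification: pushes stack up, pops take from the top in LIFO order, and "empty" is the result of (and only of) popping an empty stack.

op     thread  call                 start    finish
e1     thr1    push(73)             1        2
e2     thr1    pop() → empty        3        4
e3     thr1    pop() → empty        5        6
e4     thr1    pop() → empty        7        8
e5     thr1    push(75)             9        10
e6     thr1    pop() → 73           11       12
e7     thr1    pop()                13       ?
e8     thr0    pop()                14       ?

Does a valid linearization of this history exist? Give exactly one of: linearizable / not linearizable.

cut after 3 events: linearizable; cut after 4 events (e2 responds, time 4): not linearizable
the sole real-time-consistent order of 2 completed operations fails the stack replay
for example e1, e2 fails at step 2: e2 pop() → empty is not legal there

not linearizable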